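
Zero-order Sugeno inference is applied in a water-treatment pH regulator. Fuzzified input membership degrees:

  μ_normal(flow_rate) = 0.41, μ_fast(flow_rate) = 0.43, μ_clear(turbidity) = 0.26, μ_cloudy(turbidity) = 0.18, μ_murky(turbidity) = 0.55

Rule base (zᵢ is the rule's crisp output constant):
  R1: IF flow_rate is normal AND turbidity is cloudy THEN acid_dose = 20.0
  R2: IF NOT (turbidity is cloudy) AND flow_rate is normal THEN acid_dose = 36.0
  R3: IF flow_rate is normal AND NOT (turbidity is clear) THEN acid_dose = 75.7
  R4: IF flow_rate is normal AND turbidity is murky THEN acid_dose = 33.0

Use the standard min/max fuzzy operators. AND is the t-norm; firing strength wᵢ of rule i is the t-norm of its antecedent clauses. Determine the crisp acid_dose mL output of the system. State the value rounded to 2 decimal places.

44.63

R1 (z=20.0): normal=0.41, cloudy=0.18; AND[min(a, b)] → w = 0.18
R2 (z=36.0): ¬cloudy=1−0.18=0.82, normal=0.41; AND[min(a, b)] → w = 0.41
R3 (z=75.7): normal=0.41, ¬clear=1−0.26=0.74; AND[min(a, b)] → w = 0.41
R4 (z=33.0): normal=0.41, murky=0.55; AND[min(a, b)] → w = 0.41
Weighted average = (0.18·20.0 + 0.41·36.0 + 0.41·75.7 + 0.41·33.0) / (0.18 + 0.41 + 0.41 + 0.41)
  = 62.9270 / 1.4100 = 44.63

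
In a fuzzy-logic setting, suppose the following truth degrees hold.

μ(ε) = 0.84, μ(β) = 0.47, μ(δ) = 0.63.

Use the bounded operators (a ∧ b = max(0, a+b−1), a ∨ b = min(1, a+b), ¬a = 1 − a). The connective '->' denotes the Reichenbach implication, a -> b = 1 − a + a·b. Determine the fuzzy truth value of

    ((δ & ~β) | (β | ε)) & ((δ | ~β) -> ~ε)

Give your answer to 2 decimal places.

~β = 1 − 0.47 = 0.53
δ & ~β = max(0, a+b−1) on (0.63, 0.53) = 0.16
β | ε = min(1, a+b) on (0.47, 0.84) = 1.00
(δ & ~β) | (β | ε) = min(1, a+b) on (0.16, 1.00) = 1.00
~β = 1 − 0.47 = 0.53
δ | ~β = min(1, a+b) on (0.63, 0.53) = 1.00
~ε = 1 − 0.84 = 0.16
(δ | ~β) -> ~ε  [Reichenbach: 1 − a + a·b] with a=1.00, b=0.16 → 0.16
((δ & ~β) | (β | ε)) & ((δ | ~β) -> ~ε) = max(0, a+b−1) on (1.00, 0.16) = 0.16

0.16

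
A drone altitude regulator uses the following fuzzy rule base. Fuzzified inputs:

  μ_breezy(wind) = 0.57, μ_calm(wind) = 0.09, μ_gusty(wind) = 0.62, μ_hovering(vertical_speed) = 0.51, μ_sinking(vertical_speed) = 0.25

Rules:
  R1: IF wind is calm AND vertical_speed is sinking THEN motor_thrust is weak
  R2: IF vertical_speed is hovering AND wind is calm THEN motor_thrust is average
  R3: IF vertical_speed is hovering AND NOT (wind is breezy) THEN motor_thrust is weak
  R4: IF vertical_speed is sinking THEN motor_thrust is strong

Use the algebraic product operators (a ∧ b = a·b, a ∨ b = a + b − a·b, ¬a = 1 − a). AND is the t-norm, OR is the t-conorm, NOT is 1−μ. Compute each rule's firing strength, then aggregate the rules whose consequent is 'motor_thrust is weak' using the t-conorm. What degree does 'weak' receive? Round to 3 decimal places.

0.237

R1: calm=0.09, sinking=0.25; AND[a·b] → w = 0.0225
R2: hovering=0.51, calm=0.09; AND[a·b] → w = 0.0459
R3: hovering=0.51, ¬breezy=1−0.57=0.43; AND[a·b] → w = 0.2193
R4: sinking=0.25 → w = 0.2500
Rules with consequent 'weak': {R1, R3} → strengths 0.0225, 0.2193
Aggregate via t-conorm [a + b − a·b]: 0.2369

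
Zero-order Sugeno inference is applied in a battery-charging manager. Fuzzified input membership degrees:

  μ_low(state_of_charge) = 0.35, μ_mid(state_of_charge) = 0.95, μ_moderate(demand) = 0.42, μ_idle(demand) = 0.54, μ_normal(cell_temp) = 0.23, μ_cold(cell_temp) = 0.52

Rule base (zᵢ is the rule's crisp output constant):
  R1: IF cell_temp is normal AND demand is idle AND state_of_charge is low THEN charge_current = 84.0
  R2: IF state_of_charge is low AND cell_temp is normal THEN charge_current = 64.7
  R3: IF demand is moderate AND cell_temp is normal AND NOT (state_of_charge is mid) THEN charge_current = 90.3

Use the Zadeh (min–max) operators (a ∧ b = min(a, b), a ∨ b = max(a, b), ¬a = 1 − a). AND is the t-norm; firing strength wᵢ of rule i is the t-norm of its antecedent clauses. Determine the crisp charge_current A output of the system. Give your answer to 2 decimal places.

75.91

R1 (z=84.0): normal=0.23, idle=0.54, low=0.35; AND[min(a, b)] → w = 0.23
R2 (z=64.7): low=0.35, normal=0.23; AND[min(a, b)] → w = 0.23
R3 (z=90.3): moderate=0.42, normal=0.23, ¬mid=1−0.95=0.05; AND[min(a, b)] → w = 0.05
Weighted average = (0.23·84.0 + 0.23·64.7 + 0.05·90.3) / (0.23 + 0.23 + 0.05)
  = 38.7160 / 0.5100 = 75.91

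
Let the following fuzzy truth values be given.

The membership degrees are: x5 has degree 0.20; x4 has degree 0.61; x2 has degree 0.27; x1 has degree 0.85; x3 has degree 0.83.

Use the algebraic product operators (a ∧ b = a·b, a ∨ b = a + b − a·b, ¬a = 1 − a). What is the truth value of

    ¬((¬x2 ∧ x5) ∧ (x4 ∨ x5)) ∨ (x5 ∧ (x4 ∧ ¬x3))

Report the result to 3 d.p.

0.902

¬x2 = 1 − 0.2700 = 0.7300
¬x2 ∧ x5 = a·b on (0.7300, 0.2000) = 0.1460
x4 ∨ x5 = a + b − a·b on (0.6100, 0.2000) = 0.6880
(¬x2 ∧ x5) ∧ (x4 ∨ x5) = a·b on (0.1460, 0.6880) = 0.1004
¬((¬x2 ∧ x5) ∧ (x4 ∨ x5)) = 1 − 0.1004 = 0.8996
¬x3 = 1 − 0.8300 = 0.1700
x4 ∧ ¬x3 = a·b on (0.6100, 0.1700) = 0.1037
x5 ∧ (x4 ∧ ¬x3) = a·b on (0.2000, 0.1037) = 0.0207
¬((¬x2 ∧ x5) ∧ (x4 ∨ x5)) ∨ (x5 ∧ (x4 ∧ ¬x3)) = a + b − a·b on (0.8996, 0.0207) = 0.9016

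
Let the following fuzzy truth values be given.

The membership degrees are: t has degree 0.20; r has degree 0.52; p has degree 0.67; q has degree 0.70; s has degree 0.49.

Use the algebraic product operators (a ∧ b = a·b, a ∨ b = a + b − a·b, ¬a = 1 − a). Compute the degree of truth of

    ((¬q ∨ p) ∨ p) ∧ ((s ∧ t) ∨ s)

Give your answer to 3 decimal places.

0.499

¬q = 1 − 0.7000 = 0.3000
¬q ∨ p = a + b − a·b on (0.3000, 0.6700) = 0.7690
(¬q ∨ p) ∨ p = a + b − a·b on (0.7690, 0.6700) = 0.9238
s ∧ t = a·b on (0.4900, 0.2000) = 0.0980
(s ∧ t) ∨ s = a + b − a·b on (0.0980, 0.4900) = 0.5400
((¬q ∨ p) ∨ p) ∧ ((s ∧ t) ∨ s) = a·b on (0.9238, 0.5400) = 0.4988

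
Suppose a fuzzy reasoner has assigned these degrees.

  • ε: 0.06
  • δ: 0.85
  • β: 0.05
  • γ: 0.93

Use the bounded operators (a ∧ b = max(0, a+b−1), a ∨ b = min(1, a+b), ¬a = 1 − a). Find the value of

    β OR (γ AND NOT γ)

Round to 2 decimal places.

NOT γ = 1 − 0.93 = 0.07
γ AND NOT γ = max(0, a+b−1) on (0.93, 0.07) = 0.00
β OR (γ AND NOT γ) = min(1, a+b) on (0.05, 0.00) = 0.05

0.05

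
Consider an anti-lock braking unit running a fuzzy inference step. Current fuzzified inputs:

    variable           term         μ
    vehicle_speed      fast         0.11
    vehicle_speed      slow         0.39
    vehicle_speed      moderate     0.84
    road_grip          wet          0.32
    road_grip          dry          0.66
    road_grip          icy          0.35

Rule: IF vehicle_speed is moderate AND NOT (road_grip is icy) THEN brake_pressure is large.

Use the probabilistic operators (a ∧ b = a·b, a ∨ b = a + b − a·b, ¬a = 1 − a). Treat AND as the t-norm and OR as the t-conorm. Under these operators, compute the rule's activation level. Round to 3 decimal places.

0.546

firing strength: moderate=0.84, ¬icy=1−0.35=0.65; AND[a·b] → w = 0.5460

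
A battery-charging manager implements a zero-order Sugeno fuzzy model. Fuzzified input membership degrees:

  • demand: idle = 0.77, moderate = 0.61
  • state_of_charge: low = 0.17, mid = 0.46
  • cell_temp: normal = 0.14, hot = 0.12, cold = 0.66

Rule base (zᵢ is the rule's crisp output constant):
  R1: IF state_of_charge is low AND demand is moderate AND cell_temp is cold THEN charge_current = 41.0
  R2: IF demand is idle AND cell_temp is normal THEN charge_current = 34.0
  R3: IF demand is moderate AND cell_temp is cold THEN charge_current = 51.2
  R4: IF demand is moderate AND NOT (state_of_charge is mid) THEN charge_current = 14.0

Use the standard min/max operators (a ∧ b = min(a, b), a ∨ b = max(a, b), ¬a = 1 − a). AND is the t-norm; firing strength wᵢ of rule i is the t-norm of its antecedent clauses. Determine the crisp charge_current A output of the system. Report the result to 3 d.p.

R1 (z=41.0): low=0.17, moderate=0.61, cold=0.66; AND[min(a, b)] → w = 0.17
R2 (z=34.0): idle=0.77, normal=0.14; AND[min(a, b)] → w = 0.14
R3 (z=51.2): moderate=0.61, cold=0.66; AND[min(a, b)] → w = 0.61
R4 (z=14.0): moderate=0.61, ¬mid=1−0.46=0.54; AND[min(a, b)] → w = 0.54
Weighted average = (0.17·41.0 + 0.14·34.0 + 0.61·51.2 + 0.54·14.0) / (0.17 + 0.14 + 0.61 + 0.54)
  = 50.5220 / 1.4600 = 34.604

34.604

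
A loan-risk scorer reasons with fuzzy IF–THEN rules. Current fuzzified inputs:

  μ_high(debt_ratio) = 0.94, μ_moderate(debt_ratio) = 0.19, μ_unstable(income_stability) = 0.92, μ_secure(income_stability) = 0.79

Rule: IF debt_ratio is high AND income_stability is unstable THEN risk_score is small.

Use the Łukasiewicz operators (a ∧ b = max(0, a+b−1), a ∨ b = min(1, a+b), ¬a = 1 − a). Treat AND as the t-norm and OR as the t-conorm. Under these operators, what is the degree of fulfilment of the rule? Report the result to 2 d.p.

0.86

firing strength: high=0.94, unstable=0.92; AND[max(0, a+b−1)] → w = 0.86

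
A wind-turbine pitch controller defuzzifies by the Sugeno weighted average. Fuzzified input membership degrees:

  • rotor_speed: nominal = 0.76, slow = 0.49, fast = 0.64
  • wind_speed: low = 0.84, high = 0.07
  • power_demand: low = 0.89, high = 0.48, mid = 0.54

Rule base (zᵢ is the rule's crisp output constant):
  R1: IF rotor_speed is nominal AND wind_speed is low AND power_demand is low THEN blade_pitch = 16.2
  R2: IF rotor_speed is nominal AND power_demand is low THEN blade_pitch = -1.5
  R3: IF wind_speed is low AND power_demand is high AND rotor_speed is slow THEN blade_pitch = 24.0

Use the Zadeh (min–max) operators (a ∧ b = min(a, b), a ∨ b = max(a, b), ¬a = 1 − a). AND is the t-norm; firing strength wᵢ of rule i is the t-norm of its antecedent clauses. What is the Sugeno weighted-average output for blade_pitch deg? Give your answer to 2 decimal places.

R1 (z=16.2): nominal=0.76, low=0.84, low=0.89; AND[min(a, b)] → w = 0.76
R2 (z=-1.5): nominal=0.76, low=0.89; AND[min(a, b)] → w = 0.76
R3 (z=24.0): low=0.84, high=0.48, slow=0.49; AND[min(a, b)] → w = 0.48
Weighted average = (0.76·16.2 + 0.76·-1.5 + 0.48·24.0) / (0.76 + 0.76 + 0.48)
  = 22.6920 / 2.0000 = 11.35

11.35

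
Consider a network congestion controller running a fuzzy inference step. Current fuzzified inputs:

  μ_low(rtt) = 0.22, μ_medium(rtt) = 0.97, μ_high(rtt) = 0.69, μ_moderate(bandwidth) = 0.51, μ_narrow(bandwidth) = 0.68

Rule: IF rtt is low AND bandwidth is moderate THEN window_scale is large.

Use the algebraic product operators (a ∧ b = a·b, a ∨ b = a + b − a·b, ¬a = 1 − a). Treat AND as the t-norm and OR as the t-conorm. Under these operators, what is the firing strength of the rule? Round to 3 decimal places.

0.112

firing strength: low=0.22, moderate=0.51; AND[a·b] → w = 0.1122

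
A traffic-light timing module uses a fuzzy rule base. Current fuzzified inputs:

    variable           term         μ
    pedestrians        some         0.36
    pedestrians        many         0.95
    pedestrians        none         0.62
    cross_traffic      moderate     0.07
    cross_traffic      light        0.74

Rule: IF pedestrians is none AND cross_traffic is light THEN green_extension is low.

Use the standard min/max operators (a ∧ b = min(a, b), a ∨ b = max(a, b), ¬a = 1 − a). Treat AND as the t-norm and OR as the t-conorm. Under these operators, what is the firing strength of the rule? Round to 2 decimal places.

0.62

firing strength: none=0.62, light=0.74; AND[min(a, b)] → w = 0.62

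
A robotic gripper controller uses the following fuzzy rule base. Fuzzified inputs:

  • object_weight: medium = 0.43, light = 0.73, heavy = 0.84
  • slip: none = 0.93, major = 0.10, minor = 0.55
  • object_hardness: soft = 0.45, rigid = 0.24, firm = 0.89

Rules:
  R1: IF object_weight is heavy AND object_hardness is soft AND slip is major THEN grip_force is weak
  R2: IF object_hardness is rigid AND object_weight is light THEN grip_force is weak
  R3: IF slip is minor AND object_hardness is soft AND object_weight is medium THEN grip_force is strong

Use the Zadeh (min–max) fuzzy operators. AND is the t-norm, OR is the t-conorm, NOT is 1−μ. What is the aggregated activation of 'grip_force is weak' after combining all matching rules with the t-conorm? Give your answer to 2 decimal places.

0.24

R1: heavy=0.84, soft=0.45, major=0.10; AND[min(a, b)] → w = 0.10
R2: rigid=0.24, light=0.73; AND[min(a, b)] → w = 0.24
R3: minor=0.55, soft=0.45, medium=0.43; AND[min(a, b)] → w = 0.43
Rules with consequent 'weak': {R1, R2} → strengths 0.10, 0.24
Aggregate via t-conorm [max(a, b)]: 0.24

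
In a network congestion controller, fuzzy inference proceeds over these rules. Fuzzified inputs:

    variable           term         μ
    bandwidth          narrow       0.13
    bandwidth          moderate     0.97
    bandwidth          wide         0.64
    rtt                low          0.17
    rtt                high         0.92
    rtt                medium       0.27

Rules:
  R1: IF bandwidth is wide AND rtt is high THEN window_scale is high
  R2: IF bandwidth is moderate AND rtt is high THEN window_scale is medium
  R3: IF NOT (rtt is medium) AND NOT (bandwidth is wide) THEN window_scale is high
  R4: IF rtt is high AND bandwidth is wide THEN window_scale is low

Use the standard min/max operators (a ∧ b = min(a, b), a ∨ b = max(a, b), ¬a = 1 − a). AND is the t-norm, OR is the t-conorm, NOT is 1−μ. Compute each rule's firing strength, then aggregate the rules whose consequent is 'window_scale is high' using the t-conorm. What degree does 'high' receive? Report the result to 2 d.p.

R1: wide=0.64, high=0.92; AND[min(a, b)] → w = 0.64
R2: moderate=0.97, high=0.92; AND[min(a, b)] → w = 0.92
R3: ¬medium=1−0.27=0.73, ¬wide=1−0.64=0.36; AND[min(a, b)] → w = 0.36
R4: high=0.92, wide=0.64; AND[min(a, b)] → w = 0.64
Rules with consequent 'high': {R1, R3} → strengths 0.64, 0.36
Aggregate via t-conorm [max(a, b)]: 0.64

0.64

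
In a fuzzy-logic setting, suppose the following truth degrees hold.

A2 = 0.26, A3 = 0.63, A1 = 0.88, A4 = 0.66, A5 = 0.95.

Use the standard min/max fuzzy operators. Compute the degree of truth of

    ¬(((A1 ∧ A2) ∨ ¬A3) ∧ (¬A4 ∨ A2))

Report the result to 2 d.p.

A1 ∧ A2 = min(a, b) on (0.88, 0.26) = 0.26
¬A3 = 1 − 0.63 = 0.37
(A1 ∧ A2) ∨ ¬A3 = max(a, b) on (0.26, 0.37) = 0.37
¬A4 = 1 − 0.66 = 0.34
¬A4 ∨ A2 = max(a, b) on (0.34, 0.26) = 0.34
((A1 ∧ A2) ∨ ¬A3) ∧ (¬A4 ∨ A2) = min(a, b) on (0.37, 0.34) = 0.34
¬(((A1 ∧ A2) ∨ ¬A3) ∧ (¬A4 ∨ A2)) = 1 − 0.34 = 0.66

0.66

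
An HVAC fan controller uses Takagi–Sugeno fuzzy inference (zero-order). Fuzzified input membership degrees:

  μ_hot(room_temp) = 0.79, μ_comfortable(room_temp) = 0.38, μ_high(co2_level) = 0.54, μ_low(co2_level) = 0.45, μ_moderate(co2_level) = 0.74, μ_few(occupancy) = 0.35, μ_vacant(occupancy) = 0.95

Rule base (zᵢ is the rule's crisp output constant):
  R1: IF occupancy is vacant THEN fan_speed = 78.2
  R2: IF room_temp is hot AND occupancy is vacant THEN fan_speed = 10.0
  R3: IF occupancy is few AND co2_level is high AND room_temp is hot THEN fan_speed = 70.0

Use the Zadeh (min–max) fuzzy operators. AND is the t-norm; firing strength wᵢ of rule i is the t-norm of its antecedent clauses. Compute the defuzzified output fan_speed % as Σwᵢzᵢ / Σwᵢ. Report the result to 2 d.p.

R1 (z=78.2): vacant=0.95 → w = 0.95
R2 (z=10.0): hot=0.79, vacant=0.95; AND[min(a, b)] → w = 0.79
R3 (z=70.0): few=0.35, high=0.54, hot=0.79; AND[min(a, b)] → w = 0.35
Weighted average = (0.95·78.2 + 0.79·10.0 + 0.35·70.0) / (0.95 + 0.79 + 0.35)
  = 106.6900 / 2.0900 = 51.05

51.05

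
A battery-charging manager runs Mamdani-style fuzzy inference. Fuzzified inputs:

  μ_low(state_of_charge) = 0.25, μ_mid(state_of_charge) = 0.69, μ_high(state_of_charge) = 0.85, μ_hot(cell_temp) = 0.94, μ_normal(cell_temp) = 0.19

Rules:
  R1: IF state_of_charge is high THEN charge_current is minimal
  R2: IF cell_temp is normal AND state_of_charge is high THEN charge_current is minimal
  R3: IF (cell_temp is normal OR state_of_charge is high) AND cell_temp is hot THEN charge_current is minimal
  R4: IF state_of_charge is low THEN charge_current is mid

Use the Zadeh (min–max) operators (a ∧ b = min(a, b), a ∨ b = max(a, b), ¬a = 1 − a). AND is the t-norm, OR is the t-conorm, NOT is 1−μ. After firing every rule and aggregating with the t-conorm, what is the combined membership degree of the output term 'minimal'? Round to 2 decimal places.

R1: high=0.85 → w = 0.85
R2: normal=0.19, high=0.85; AND[min(a, b)] → w = 0.19
R3: (normal=0.19 OR high=0.85) = 0.85; AND[min(a, b)] with hot=0.94 → w = 0.85
R4: low=0.25 → w = 0.25
Rules with consequent 'minimal': {R1, R2, R3} → strengths 0.85, 0.19, 0.85
Aggregate via t-conorm [max(a, b)]: 0.85

0.85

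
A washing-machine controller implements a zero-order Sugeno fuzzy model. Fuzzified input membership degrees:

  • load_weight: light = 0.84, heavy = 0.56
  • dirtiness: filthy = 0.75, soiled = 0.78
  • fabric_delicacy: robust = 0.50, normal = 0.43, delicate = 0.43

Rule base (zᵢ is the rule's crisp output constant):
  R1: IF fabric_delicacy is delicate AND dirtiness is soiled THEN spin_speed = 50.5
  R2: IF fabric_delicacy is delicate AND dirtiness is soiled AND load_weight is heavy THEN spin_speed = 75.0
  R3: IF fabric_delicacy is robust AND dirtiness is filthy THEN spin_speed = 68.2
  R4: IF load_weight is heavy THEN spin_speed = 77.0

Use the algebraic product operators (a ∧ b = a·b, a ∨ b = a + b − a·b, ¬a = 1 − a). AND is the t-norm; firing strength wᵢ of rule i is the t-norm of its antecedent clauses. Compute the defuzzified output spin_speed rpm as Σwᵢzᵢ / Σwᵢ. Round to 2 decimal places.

R1 (z=50.5): delicate=0.43, soiled=0.78; AND[a·b] → w = 0.3354
R2 (z=75.0): delicate=0.43, soiled=0.78, heavy=0.56; AND[a·b] → w = 0.1878
R3 (z=68.2): robust=0.50, filthy=0.75; AND[a·b] → w = 0.3750
R4 (z=77.0): heavy=0.56 → w = 0.5600
Weighted average = (0.3354·50.5 + 0.1878·75.0 + 0.3750·68.2 + 0.5600·77.0) / (0.3354 + 0.1878 + 0.3750 + 0.5600)
  = 99.7195 / 1.4582 = 68.38

68.38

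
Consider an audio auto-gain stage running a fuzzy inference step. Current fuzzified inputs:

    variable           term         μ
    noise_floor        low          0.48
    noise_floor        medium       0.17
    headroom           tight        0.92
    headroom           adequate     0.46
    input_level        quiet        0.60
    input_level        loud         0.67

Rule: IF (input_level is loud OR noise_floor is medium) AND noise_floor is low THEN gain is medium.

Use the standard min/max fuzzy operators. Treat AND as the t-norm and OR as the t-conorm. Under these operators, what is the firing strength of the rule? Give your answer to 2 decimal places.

firing strength: (loud=0.67 OR medium=0.17) = 0.67; AND[min(a, b)] with low=0.48 → w = 0.48

0.48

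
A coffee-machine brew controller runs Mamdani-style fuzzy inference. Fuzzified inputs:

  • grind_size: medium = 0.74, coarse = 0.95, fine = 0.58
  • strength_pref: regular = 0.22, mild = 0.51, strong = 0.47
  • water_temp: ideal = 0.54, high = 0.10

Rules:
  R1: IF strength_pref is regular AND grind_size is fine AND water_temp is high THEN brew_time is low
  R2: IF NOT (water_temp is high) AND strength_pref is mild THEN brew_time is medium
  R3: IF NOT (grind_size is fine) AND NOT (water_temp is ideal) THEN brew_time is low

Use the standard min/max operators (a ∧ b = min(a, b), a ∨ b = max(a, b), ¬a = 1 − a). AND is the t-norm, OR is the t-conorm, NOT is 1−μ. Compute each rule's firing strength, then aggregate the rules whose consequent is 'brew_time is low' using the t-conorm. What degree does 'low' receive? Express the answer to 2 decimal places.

0.42

R1: regular=0.22, fine=0.58, high=0.10; AND[min(a, b)] → w = 0.10
R2: ¬high=1−0.10=0.90, mild=0.51; AND[min(a, b)] → w = 0.51
R3: ¬fine=1−0.58=0.42, ¬ideal=1−0.54=0.46; AND[min(a, b)] → w = 0.42
Rules with consequent 'low': {R1, R3} → strengths 0.10, 0.42
Aggregate via t-conorm [max(a, b)]: 0.42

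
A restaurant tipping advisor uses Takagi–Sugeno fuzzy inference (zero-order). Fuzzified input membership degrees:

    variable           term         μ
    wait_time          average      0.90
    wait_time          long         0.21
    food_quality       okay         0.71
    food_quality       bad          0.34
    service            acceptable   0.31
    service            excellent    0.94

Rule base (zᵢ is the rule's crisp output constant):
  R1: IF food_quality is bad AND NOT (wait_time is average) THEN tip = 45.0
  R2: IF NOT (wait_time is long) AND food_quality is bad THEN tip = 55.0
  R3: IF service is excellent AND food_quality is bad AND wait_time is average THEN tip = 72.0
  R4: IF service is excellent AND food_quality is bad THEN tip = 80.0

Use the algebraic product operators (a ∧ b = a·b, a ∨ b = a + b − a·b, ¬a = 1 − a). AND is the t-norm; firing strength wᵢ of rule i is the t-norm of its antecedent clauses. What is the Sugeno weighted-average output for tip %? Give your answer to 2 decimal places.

R1 (z=45.0): bad=0.34, ¬average=1−0.90=0.10; AND[a·b] → w = 0.0340
R2 (z=55.0): ¬long=1−0.21=0.79, bad=0.34; AND[a·b] → w = 0.2686
R3 (z=72.0): excellent=0.94, bad=0.34, average=0.90; AND[a·b] → w = 0.2876
R4 (z=80.0): excellent=0.94, bad=0.34; AND[a·b] → w = 0.3196
Weighted average = (0.0340·45.0 + 0.2686·55.0 + 0.2876·72.0 + 0.3196·80.0) / (0.0340 + 0.2686 + 0.2876 + 0.3196)
  = 62.5811 / 0.9098 = 68.78

68.78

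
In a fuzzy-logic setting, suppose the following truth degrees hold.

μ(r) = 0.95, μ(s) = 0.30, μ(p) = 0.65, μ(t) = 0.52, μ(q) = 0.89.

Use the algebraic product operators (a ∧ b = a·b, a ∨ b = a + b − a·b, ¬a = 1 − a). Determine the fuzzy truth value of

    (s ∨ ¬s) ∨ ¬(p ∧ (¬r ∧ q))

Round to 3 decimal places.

¬s = 1 − 0.3000 = 0.7000
s ∨ ¬s = a + b − a·b on (0.3000, 0.7000) = 0.7900
¬r = 1 − 0.9500 = 0.0500
¬r ∧ q = a·b on (0.0500, 0.8900) = 0.0445
p ∧ (¬r ∧ q) = a·b on (0.6500, 0.0445) = 0.0289
¬(p ∧ (¬r ∧ q)) = 1 − 0.0289 = 0.9711
(s ∨ ¬s) ∨ ¬(p ∧ (¬r ∧ q)) = a + b − a·b on (0.7900, 0.9711) = 0.9939

0.994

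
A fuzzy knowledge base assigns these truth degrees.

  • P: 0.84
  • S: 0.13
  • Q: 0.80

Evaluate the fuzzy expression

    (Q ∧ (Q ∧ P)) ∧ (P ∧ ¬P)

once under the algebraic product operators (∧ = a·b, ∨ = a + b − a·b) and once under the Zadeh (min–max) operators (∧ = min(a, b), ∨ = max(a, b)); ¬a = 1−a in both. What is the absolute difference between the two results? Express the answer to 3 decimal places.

0.088

Under algebraic product:
  Q ∧ P = a·b on (0.8000, 0.8400) = 0.6720
  Q ∧ (Q ∧ P) = a·b on (0.8000, 0.6720) = 0.5376
  ¬P = 1 − 0.8400 = 0.1600
  P ∧ ¬P = a·b on (0.8400, 0.1600) = 0.1344
  (Q ∧ (Q ∧ P)) ∧ (P ∧ ¬P) = a·b on (0.5376, 0.1344) = 0.0723
  → value = 0.0723
Under Zadeh (min–max):
  Q ∧ P = min(a, b) on (0.80, 0.84) = 0.80
  Q ∧ (Q ∧ P) = min(a, b) on (0.80, 0.80) = 0.80
  ¬P = 1 − 0.84 = 0.16
  P ∧ ¬P = min(a, b) on (0.84, 0.16) = 0.16
  (Q ∧ (Q ∧ P)) ∧ (P ∧ ¬P) = min(a, b) on (0.80, 0.16) = 0.16
  → value = 0.1600
|0.0723 − 0.1600| = 0.088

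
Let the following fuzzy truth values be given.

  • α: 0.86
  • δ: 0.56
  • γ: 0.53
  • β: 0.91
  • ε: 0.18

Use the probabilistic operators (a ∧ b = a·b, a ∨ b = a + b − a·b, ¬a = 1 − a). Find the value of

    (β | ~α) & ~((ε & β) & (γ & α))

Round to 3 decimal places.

~α = 1 − 0.8600 = 0.1400
β | ~α = a + b − a·b on (0.9100, 0.1400) = 0.9226
ε & β = a·b on (0.1800, 0.9100) = 0.1638
γ & α = a·b on (0.5300, 0.8600) = 0.4558
(ε & β) & (γ & α) = a·b on (0.1638, 0.4558) = 0.0747
~((ε & β) & (γ & α)) = 1 − 0.0747 = 0.9253
(β | ~α) & ~((ε & β) & (γ & α)) = a·b on (0.9226, 0.9253) = 0.8537

0.854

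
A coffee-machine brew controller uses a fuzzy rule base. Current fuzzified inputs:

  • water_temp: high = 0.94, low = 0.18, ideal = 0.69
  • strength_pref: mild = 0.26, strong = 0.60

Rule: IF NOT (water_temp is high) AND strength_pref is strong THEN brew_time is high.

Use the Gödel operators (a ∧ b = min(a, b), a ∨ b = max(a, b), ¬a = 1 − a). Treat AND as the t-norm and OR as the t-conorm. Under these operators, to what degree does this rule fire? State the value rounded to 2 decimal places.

firing strength: ¬high=1−0.94=0.06, strong=0.60; AND[min(a, b)] → w = 0.06

0.06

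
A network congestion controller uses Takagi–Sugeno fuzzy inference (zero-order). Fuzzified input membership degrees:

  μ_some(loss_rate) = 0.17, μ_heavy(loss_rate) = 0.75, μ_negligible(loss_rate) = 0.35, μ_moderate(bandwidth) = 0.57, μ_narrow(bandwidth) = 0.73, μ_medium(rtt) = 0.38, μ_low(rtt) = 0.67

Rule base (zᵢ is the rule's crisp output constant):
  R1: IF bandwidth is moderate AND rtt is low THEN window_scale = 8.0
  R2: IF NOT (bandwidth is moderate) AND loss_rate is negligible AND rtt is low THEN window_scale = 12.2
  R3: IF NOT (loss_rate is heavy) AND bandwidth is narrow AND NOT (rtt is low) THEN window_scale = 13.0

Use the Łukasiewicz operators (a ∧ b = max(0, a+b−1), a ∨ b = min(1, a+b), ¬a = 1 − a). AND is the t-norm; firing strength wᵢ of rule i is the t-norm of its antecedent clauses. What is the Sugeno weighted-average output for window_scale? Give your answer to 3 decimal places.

R1 (z=8.0): moderate=0.57, low=0.67; AND[max(0, a+b−1)] → w = 0.24
R2 (z=12.2): ¬moderate=1−0.57=0.43, negligible=0.35, low=0.67; AND[max(0, a+b−1)] → w = 0.00
R3 (z=13.0): ¬heavy=1−0.75=0.25, narrow=0.73, ¬low=1−0.67=0.33; AND[max(0, a+b−1)] → w = 0.00
Weighted average = (0.24·8.0 + 0.00·12.2 + 0.00·13.0) / (0.24 + 0.00 + 0.00)
  = 1.9200 / 0.2400 = 8.000

8.000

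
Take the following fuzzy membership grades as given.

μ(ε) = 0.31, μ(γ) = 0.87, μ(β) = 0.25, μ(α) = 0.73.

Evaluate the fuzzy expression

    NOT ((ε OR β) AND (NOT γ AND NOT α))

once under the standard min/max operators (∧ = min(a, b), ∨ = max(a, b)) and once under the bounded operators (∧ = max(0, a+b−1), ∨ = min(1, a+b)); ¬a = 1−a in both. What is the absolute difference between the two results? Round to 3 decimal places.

0.130

Under standard min/max:
  ε OR β = max(a, b) on (0.31, 0.25) = 0.31
  NOT γ = 1 − 0.87 = 0.13
  NOT α = 1 − 0.73 = 0.27
  NOT γ AND NOT α = min(a, b) on (0.13, 0.27) = 0.13
  (ε OR β) AND (NOT γ AND NOT α) = min(a, b) on (0.31, 0.13) = 0.13
  NOT ((ε OR β) AND (NOT γ AND NOT α)) = 1 − 0.13 = 0.87
  → value = 0.8700
Under bounded:
  ε OR β = min(1, a+b) on (0.31, 0.25) = 0.56
  NOT γ = 1 − 0.87 = 0.13
  NOT α = 1 − 0.73 = 0.27
  NOT γ AND NOT α = max(0, a+b−1) on (0.13, 0.27) = 0.00
  (ε OR β) AND (NOT γ AND NOT α) = max(0, a+b−1) on (0.56, 0.00) = 0.00
  NOT ((ε OR β) AND (NOT γ AND NOT α)) = 1 − 0.00 = 1.00
  → value = 1.0000
|0.8700 − 1.0000| = 0.130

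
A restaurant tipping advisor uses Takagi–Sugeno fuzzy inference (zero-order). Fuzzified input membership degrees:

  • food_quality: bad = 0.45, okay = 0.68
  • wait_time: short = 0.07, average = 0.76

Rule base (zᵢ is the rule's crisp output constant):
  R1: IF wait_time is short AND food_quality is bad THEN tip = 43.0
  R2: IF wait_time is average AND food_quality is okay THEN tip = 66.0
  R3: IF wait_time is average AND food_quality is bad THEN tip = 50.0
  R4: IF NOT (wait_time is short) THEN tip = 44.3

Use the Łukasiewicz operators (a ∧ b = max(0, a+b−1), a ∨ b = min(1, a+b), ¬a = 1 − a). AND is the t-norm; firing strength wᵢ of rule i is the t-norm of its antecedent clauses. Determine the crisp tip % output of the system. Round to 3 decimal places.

R1 (z=43.0): short=0.07, bad=0.45; AND[max(0, a+b−1)] → w = 0.00
R2 (z=66.0): average=0.76, okay=0.68; AND[max(0, a+b−1)] → w = 0.44
R3 (z=50.0): average=0.76, bad=0.45; AND[max(0, a+b−1)] → w = 0.21
R4 (z=44.3): ¬short=1−0.07=0.93 → w = 0.93
Weighted average = (0.00·43.0 + 0.44·66.0 + 0.21·50.0 + 0.93·44.3) / (0.00 + 0.44 + 0.21 + 0.93)
  = 80.7390 / 1.5800 = 51.101

51.101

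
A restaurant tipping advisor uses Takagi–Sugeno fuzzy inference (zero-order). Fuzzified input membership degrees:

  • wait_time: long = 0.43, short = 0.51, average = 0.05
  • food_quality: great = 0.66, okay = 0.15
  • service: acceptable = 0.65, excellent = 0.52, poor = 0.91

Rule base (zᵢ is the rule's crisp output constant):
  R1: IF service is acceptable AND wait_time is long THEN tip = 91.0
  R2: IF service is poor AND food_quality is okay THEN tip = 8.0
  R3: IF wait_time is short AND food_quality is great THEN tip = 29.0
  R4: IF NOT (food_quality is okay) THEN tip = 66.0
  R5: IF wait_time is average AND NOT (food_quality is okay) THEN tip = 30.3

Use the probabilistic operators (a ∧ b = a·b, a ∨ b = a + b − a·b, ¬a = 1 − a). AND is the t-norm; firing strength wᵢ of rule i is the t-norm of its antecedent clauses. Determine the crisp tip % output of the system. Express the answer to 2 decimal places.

R1 (z=91.0): acceptable=0.65, long=0.43; AND[a·b] → w = 0.2795
R2 (z=8.0): poor=0.91, okay=0.15; AND[a·b] → w = 0.1365
R3 (z=29.0): short=0.51, great=0.66; AND[a·b] → w = 0.3366
R4 (z=66.0): ¬okay=1−0.15=0.85 → w = 0.8500
R5 (z=30.3): average=0.05, ¬okay=1−0.15=0.85; AND[a·b] → w = 0.0425
Weighted average = (0.2795·91.0 + 0.1365·8.0 + 0.3366·29.0 + 0.8500·66.0 + 0.0425·30.3) / (0.2795 + 0.1365 + 0.3366 + 0.8500 + 0.0425)
  = 93.6757 / 1.6451 = 56.94

56.94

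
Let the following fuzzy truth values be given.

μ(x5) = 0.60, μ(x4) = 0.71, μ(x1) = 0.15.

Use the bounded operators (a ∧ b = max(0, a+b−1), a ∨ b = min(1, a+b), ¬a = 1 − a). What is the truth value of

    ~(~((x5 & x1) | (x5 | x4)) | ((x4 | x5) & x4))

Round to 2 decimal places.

x5 & x1 = max(0, a+b−1) on (0.60, 0.15) = 0.00
x5 | x4 = min(1, a+b) on (0.60, 0.71) = 1.00
(x5 & x1) | (x5 | x4) = min(1, a+b) on (0.00, 1.00) = 1.00
~((x5 & x1) | (x5 | x4)) = 1 − 1.00 = 0.00
x4 | x5 = min(1, a+b) on (0.71, 0.60) = 1.00
(x4 | x5) & x4 = max(0, a+b−1) on (1.00, 0.71) = 0.71
~((x5 & x1) | (x5 | x4)) | ((x4 | x5) & x4) = min(1, a+b) on (0.00, 0.71) = 0.71
~(~((x5 & x1) | (x5 | x4)) | ((x4 | x5) & x4)) = 1 − 0.71 = 0.29

0.29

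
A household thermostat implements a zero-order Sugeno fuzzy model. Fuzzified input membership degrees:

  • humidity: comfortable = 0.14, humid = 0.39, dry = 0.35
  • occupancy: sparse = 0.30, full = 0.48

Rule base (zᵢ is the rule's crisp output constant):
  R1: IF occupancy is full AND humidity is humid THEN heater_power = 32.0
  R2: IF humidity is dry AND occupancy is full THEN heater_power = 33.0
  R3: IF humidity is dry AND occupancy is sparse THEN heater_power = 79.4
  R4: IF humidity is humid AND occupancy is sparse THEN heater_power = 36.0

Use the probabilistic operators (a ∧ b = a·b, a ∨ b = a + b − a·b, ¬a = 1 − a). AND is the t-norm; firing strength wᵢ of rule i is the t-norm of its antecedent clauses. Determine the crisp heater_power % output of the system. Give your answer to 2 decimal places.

41.72

R1 (z=32.0): full=0.48, humid=0.39; AND[a·b] → w = 0.1872
R2 (z=33.0): dry=0.35, full=0.48; AND[a·b] → w = 0.1680
R3 (z=79.4): dry=0.35, sparse=0.30; AND[a·b] → w = 0.1050
R4 (z=36.0): humid=0.39, sparse=0.30; AND[a·b] → w = 0.1170
Weighted average = (0.1872·32.0 + 0.1680·33.0 + 0.1050·79.4 + 0.1170·36.0) / (0.1872 + 0.1680 + 0.1050 + 0.1170)
  = 24.0834 / 0.5772 = 41.72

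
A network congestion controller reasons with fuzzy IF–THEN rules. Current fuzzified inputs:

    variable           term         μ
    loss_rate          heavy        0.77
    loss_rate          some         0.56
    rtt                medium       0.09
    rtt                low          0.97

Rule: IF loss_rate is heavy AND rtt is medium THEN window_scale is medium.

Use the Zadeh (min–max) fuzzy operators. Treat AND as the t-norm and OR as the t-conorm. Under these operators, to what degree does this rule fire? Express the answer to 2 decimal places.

firing strength: heavy=0.77, medium=0.09; AND[min(a, b)] → w = 0.09

0.09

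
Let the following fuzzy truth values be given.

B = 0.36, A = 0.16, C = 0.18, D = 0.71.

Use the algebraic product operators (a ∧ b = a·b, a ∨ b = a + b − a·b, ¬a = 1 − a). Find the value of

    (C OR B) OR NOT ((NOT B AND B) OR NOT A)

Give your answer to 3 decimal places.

C OR B = a + b − a·b on (0.1800, 0.3600) = 0.4752
NOT B = 1 − 0.3600 = 0.6400
NOT B AND B = a·b on (0.6400, 0.3600) = 0.2304
NOT A = 1 − 0.1600 = 0.8400
(NOT B AND B) OR NOT A = a + b − a·b on (0.2304, 0.8400) = 0.8769
NOT ((NOT B AND B) OR NOT A) = 1 − 0.8769 = 0.1231
(C OR B) OR NOT ((NOT B AND B) OR NOT A) = a + b − a·b on (0.4752, 0.1231) = 0.5398

0.540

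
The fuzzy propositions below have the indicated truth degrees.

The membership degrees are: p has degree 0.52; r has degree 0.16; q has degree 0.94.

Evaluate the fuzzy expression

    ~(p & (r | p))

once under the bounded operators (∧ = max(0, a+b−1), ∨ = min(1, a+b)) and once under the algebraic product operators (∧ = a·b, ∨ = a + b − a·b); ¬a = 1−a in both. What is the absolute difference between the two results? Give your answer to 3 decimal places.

Under bounded:
  r | p = min(1, a+b) on (0.16, 0.52) = 0.68
  p & (r | p) = max(0, a+b−1) on (0.52, 0.68) = 0.20
  ~(p & (r | p)) = 1 − 0.20 = 0.80
  → value = 0.8000
Under algebraic product:
  r | p = a + b − a·b on (0.1600, 0.5200) = 0.5968
  p & (r | p) = a·b on (0.5200, 0.5968) = 0.3103
  ~(p & (r | p)) = 1 − 0.3103 = 0.6897
  → value = 0.6897
|0.8000 − 0.6897| = 0.110

0.110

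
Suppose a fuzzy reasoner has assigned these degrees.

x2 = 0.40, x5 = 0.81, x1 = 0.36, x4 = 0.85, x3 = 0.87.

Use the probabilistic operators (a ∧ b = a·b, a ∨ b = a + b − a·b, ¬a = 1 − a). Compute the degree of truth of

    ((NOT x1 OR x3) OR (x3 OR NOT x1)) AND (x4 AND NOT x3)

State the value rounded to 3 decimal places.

NOT x1 = 1 − 0.3600 = 0.6400
NOT x1 OR x3 = a + b − a·b on (0.6400, 0.8700) = 0.9532
NOT x1 = 1 − 0.3600 = 0.6400
x3 OR NOT x1 = a + b − a·b on (0.8700, 0.6400) = 0.9532
(NOT x1 OR x3) OR (x3 OR NOT x1) = a + b − a·b on (0.9532, 0.9532) = 0.9978
NOT x3 = 1 − 0.8700 = 0.1300
x4 AND NOT x3 = a·b on (0.8500, 0.1300) = 0.1105
((NOT x1 OR x3) OR (x3 OR NOT x1)) AND (x4 AND NOT x3) = a·b on (0.9978, 0.1105) = 0.1103

0.110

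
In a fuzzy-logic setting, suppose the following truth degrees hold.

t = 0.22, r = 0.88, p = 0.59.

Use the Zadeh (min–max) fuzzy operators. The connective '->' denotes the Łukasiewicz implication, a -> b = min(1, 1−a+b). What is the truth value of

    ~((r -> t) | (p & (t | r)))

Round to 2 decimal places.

r -> t  [Łukasiewicz: min(1, 1−a+b)] with a=0.88, b=0.22 → 0.34
t | r = max(a, b) on (0.22, 0.88) = 0.88
p & (t | r) = min(a, b) on (0.59, 0.88) = 0.59
(r -> t) | (p & (t | r)) = max(a, b) on (0.34, 0.59) = 0.59
~((r -> t) | (p & (t | r))) = 1 − 0.59 = 0.41

0.41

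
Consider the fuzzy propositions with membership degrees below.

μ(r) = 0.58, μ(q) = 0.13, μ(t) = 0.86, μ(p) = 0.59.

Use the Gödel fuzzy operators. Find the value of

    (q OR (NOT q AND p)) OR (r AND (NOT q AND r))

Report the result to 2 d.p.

NOT q = 1 − 0.13 = 0.87
NOT q AND p = min(a, b) on (0.87, 0.59) = 0.59
q OR (NOT q AND p) = max(a, b) on (0.13, 0.59) = 0.59
NOT q = 1 − 0.13 = 0.87
NOT q AND r = min(a, b) on (0.87, 0.58) = 0.58
r AND (NOT q AND r) = min(a, b) on (0.58, 0.58) = 0.58
(q OR (NOT q AND p)) OR (r AND (NOT q AND r)) = max(a, b) on (0.59, 0.58) = 0.59

0.59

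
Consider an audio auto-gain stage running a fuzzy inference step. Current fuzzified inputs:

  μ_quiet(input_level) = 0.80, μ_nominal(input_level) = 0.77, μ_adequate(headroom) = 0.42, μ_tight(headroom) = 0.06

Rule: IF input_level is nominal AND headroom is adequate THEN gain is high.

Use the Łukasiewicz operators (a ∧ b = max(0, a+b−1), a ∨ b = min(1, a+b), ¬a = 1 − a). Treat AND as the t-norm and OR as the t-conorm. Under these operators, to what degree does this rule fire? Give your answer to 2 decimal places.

firing strength: nominal=0.77, adequate=0.42; AND[max(0, a+b−1)] → w = 0.19

0.19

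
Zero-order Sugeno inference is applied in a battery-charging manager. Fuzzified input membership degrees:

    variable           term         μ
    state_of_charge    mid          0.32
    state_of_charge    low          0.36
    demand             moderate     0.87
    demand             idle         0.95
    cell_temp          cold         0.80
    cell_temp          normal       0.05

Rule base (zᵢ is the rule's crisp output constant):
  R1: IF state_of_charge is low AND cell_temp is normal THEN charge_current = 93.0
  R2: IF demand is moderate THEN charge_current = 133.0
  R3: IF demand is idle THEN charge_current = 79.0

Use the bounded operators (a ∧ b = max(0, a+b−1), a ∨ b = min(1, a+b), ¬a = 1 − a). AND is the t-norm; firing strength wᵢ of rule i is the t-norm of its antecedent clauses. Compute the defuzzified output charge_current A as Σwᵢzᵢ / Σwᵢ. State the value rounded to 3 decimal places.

104.813

R1 (z=93.0): low=0.36, normal=0.05; AND[max(0, a+b−1)] → w = 0.00
R2 (z=133.0): moderate=0.87 → w = 0.87
R3 (z=79.0): idle=0.95 → w = 0.95
Weighted average = (0.00·93.0 + 0.87·133.0 + 0.95·79.0) / (0.00 + 0.87 + 0.95)
  = 190.7600 / 1.8200 = 104.813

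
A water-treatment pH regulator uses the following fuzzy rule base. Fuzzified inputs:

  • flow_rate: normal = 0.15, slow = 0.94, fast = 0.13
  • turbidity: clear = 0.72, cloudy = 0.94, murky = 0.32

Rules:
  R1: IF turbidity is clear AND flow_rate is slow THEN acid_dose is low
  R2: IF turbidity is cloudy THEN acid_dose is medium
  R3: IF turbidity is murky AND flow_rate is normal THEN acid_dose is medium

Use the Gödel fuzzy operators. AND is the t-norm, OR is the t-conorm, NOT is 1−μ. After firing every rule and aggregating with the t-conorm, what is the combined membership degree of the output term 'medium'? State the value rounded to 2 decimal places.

R1: clear=0.72, slow=0.94; AND[min(a, b)] → w = 0.72
R2: cloudy=0.94 → w = 0.94
R3: murky=0.32, normal=0.15; AND[min(a, b)] → w = 0.15
Rules with consequent 'medium': {R2, R3} → strengths 0.94, 0.15
Aggregate via t-conorm [max(a, b)]: 0.94

0.94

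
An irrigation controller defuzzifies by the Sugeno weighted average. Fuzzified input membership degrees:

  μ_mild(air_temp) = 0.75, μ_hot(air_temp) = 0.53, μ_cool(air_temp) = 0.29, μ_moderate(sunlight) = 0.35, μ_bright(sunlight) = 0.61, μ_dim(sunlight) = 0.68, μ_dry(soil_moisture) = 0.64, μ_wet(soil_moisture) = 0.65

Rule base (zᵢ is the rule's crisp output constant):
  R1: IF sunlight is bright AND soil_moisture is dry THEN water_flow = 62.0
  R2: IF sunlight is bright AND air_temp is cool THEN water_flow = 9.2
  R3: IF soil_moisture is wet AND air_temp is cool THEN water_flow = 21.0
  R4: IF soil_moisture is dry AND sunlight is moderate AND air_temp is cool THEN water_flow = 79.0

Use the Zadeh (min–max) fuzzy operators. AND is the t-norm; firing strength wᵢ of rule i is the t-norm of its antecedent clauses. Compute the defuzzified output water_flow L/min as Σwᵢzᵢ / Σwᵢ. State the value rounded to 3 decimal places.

46.951

R1 (z=62.0): bright=0.61, dry=0.64; AND[min(a, b)] → w = 0.61
R2 (z=9.2): bright=0.61, cool=0.29; AND[min(a, b)] → w = 0.29
R3 (z=21.0): wet=0.65, cool=0.29; AND[min(a, b)] → w = 0.29
R4 (z=79.0): dry=0.64, moderate=0.35, cool=0.29; AND[min(a, b)] → w = 0.29
Weighted average = (0.61·62.0 + 0.29·9.2 + 0.29·21.0 + 0.29·79.0) / (0.61 + 0.29 + 0.29 + 0.29)
  = 69.4880 / 1.4800 = 46.951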